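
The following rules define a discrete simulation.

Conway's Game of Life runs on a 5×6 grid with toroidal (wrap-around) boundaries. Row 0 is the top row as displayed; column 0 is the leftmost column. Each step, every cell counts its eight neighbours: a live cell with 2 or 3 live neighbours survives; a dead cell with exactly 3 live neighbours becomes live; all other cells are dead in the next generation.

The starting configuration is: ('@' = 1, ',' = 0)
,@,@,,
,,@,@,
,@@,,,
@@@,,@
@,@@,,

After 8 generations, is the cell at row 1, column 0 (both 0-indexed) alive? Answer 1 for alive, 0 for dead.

0

[0] ,@,@,,
,,@,@,
,@@,,,
@@@,,@
@,@@,,
[1] ,@,,@,
,,,,,,
,,,,,@
,,,,,@
,,,@@@
[2] ,,,@@@
,,,,,,
,,,,,,
@,,,,@
@,,@,@
[3] @,,@,@
,,,,@,
,,,,,,
@,,,@@
,,,@,,
[4] ,,,@,@
,,,,@@
,,,,@,
,,,,@@
,,,@,,
[5] ,,,@,@
,,,@,@
,,,@,,
,,,@@@
,,,@,@
[6] @,@@,@
,,@@,,
,,@@,@
,,@@,@
@,@@,@
[7] @,,,,@
@,,,,@
,@,,,,
,,,,,@
,,,,,,
[8] @,,,,@
,@,,,@
,,,,,@
,,,,,,
@,,,,@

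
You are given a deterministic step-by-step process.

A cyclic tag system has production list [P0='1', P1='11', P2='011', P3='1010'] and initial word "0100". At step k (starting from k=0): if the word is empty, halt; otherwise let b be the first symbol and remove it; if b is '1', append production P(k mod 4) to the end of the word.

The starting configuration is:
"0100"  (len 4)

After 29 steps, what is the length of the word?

0) "0100"  (len 4)
1) "100"  (len 3)
2) "0011"  (len 4)
3) "011"  (len 3)
4) "11"  (len 2)
5) "11"  (len 2)
6) "111"  (len 3)
7) "11011"  (len 5)
8) "10111010"  (len 8)
9) "01110101"  (len 8)
10) "1110101"  (len 7)
11) "110101011"  (len 9)
12) "101010111010"  (len 12)
13) "010101110101"  (len 12)
14) "10101110101"  (len 11)
15) "0101110101011"  (len 13)
16) "101110101011"  (len 12)
17) "011101010111"  (len 12)
18) "11101010111"  (len 11)
19) "1101010111011"  (len 13)
20) "1010101110111010"  (len 16)
21) "0101011101110101"  (len 16)
22) "101011101110101"  (len 15)
23) "01011101110101011"  (len 17)
24) "1011101110101011"  (len 16)
25) "0111011101010111"  (len 16)
26) "111011101010111"  (len 15)
27) "11011101010111011"  (len 17)
28) "10111010101110111010"  (len 20)
29) "01110101011101110101"  (len 20)

20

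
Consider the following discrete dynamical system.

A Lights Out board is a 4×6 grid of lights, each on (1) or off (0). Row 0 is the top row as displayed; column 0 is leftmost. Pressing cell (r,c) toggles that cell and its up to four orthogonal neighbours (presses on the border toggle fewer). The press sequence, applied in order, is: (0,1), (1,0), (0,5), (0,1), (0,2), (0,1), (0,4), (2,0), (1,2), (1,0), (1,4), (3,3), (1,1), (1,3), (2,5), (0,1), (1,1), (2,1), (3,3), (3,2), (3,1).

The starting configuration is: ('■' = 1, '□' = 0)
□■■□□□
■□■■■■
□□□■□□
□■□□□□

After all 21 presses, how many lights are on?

step 0: □■■□□□
■□■■■■
□□□■□□
□■□□□□
step 1: ■□□□□□
■■■■■■
□□□■□□
□■□□□□
step 2: □□□□□□
□□■■■■
■□□■□□
□■□□□□
step 3: □□□□■■
□□■■■□
■□□■□□
□■□□□□
step 4: ■■■□■■
□■■■■□
■□□■□□
□■□□□□
step 5: ■□□■■■
□■□■■□
■□□■□□
□■□□□□
step 6: □■■■■■
□□□■■□
■□□■□□
□■□□□□
step 7: □■■□□□
□□□■□□
■□□■□□
□■□□□□
step 8: □■■□□□
■□□■□□
□■□■□□
■■□□□□
step 9: □■□□□□
■■■□□□
□■■■□□
■■□□□□
step 10: ■■□□□□
□□■□□□
■■■■□□
■■□□□□
step 11: ■■□□■□
□□■■■■
■■■■■□
■■□□□□
step 12: ■■□□■□
□□■■■■
■■■□■□
■■■■■□
step 13: ■□□□■□
■■□■■■
■□■□■□
■■■■■□
step 14: ■□□■■□
■■■□□■
■□■■■□
■■■■■□
step 15: ■□□■■□
■■■□□□
■□■■□■
■■■■■■
step 16: □■■■■□
■□■□□□
■□■■□■
■■■■■■
step 17: □□■■■□
□■□□□□
■■■■□■
■■■■■■
step 18: □□■■■□
□□□□□□
□□□■□■
■□■■■■
step 19: □□■■■□
□□□□□□
□□□□□■
■□□□□■
step 20: □□■■■□
□□□□□□
□□■□□■
■■■■□■
step 21: □□■■■□
□□□□□□
□■■□□■
□□□■□■

8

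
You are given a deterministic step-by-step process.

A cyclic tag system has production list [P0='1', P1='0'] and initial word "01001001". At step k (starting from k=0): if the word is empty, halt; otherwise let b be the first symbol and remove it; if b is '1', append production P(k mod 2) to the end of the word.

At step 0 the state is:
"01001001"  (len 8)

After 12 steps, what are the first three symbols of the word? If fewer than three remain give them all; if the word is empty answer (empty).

(empty)

0) "01001001"  (len 8)
1) "1001001"  (len 7)
2) "0010010"  (len 7)
3) "010010"  (len 6)
4) "10010"  (len 5)
5) "00101"  (len 5)
6) "0101"  (len 4)
7) "101"  (len 3)
8) "010"  (len 3)
9) "10"  (len 2)
10) "00"  (len 2)
11) "0"  (len 1)
12) (halted — word empty)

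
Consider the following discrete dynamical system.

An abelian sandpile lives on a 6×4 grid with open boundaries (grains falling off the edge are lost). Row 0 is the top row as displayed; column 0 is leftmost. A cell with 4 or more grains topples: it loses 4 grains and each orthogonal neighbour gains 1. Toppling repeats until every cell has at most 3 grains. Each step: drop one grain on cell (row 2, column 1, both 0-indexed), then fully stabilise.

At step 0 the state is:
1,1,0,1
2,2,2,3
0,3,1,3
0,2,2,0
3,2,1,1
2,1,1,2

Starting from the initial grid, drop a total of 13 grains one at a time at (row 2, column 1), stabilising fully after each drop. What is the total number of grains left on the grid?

[0] 1,1,0,1
2,2,2,3
0,3,1,3
0,2,2,0
3,2,1,1
2,1,1,2
[1] 1,1,0,1
2,3,2,3
1,0,2,3
0,3,2,0
3,2,1,1
2,1,1,2
[2] 1,1,0,1
2,3,2,3
1,1,2,3
0,3,2,0
3,2,1,1
2,1,1,2
[3] 1,1,0,1
2,3,2,3
1,2,2,3
0,3,2,0
3,2,1,1
2,1,1,2
[4] 1,1,0,1
2,3,2,3
1,3,2,3
0,3,2,0
3,2,1,1
2,1,1,2
[5] 1,2,0,1
3,0,3,3
2,2,3,3
1,0,3,0
3,3,1,1
2,1,1,2
[6] 1,2,0,1
3,0,3,3
2,3,3,3
1,0,3,0
3,3,1,1
2,1,1,2
[7] 1,2,1,2
3,2,1,1
3,1,3,1
1,2,0,2
3,3,2,1
2,1,1,2
[8] 1,2,1,2
3,2,1,1
3,2,3,1
1,2,0,2
3,3,2,1
2,1,1,2
[9] 1,2,1,2
3,2,1,1
3,3,3,1
1,2,0,2
3,3,2,1
2,1,1,2
[10] 2,3,1,2
1,0,3,1
1,3,0,2
2,3,1,2
3,3,2,1
2,1,1,2
[11] 2,3,1,2
1,1,3,1
3,1,1,2
0,2,2,2
1,1,3,1
3,2,1,2
[12] 2,3,1,2
1,1,3,1
3,2,1,2
0,2,2,2
1,1,3,1
3,2,1,2
[13] 2,3,1,2
1,1,3,1
3,3,1,2
0,2,2,2
1,1,3,1
3,2,1,2

43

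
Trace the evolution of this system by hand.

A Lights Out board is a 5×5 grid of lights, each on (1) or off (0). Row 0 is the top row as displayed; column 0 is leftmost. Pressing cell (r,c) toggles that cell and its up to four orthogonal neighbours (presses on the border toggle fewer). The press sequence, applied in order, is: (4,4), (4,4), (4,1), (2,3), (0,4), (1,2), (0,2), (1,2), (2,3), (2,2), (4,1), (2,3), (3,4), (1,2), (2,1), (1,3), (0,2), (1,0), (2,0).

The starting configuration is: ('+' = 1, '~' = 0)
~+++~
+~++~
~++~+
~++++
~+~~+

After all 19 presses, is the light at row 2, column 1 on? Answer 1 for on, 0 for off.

0

t=0: ~+++~
+~++~
~++~+
~++++
~+~~+
t=1: ~+++~
+~++~
~++~+
~+++~
~+~+~
t=2: ~+++~
+~++~
~++~+
~++++
~+~~+
t=3: ~+++~
+~++~
~++~+
~~+++
+~+~+
t=4: ~+++~
+~+~~
~+~+~
~~+~+
+~+~+
t=5: ~++~+
+~+~+
~+~+~
~~+~+
+~+~+
t=6: ~+~~+
++~++
~+++~
~~+~+
+~+~+
t=7: ~~+++
+++++
~+++~
~~+~+
+~+~+
t=8: ~~~++
+~~~+
~+~+~
~~+~+
+~+~+
t=9: ~~~++
+~~++
~++~+
~~+++
+~+~+
t=10: ~~~++
+~+++
~~~++
~~~++
+~+~+
t=11: ~~~++
+~+++
~~~++
~+~++
~+~~+
t=12: ~~~++
+~+~+
~~+~~
~+~~+
~+~~+
t=13: ~~~++
+~+~+
~~+~+
~+~+~
~+~~~
t=14: ~~+++
++~++
~~~~+
~+~+~
~+~~~
t=15: ~~+++
+~~++
+++~+
~~~+~
~+~~~
t=16: ~~+~+
+~+~~
+++++
~~~+~
~+~~~
t=17: ~+~++
+~~~~
+++++
~~~+~
~+~~~
t=18: ++~++
~+~~~
~++++
~~~+~
~+~~~
t=19: ++~++
++~~~
+~+++
+~~+~
~+~~~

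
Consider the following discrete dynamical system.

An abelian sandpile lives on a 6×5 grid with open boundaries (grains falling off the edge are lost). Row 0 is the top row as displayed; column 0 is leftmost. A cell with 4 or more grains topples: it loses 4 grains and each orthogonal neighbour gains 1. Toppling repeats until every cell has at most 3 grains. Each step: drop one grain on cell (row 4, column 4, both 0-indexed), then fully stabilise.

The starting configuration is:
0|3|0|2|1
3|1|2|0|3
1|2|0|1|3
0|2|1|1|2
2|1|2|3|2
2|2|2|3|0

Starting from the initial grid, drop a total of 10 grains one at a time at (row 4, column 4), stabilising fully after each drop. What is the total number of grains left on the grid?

gen 0: 0|3|0|2|1
3|1|2|0|3
1|2|0|1|3
0|2|1|1|2
2|1|2|3|2
2|2|2|3|0
gen 1: 0|3|0|2|1
3|1|2|0|3
1|2|0|1|3
0|2|1|1|2
2|1|2|3|3
2|2|2|3|0
gen 2: 0|3|0|2|1
3|1|2|0|3
1|2|0|1|3
0|2|1|2|3
2|1|3|1|1
2|2|3|0|2
gen 3: 0|3|0|2|1
3|1|2|0|3
1|2|0|1|3
0|2|1|2|3
2|1|3|1|2
2|2|3|0|2
gen 4: 0|3|0|2|1
3|1|2|0|3
1|2|0|1|3
0|2|1|2|3
2|1|3|1|3
2|2|3|0|2
gen 5: 0|3|0|2|2
3|1|2|1|0
1|2|0|2|1
0|2|1|3|1
2|1|3|2|1
2|2|3|0|3
gen 6: 0|3|0|2|2
3|1|2|1|0
1|2|0|2|1
0|2|1|3|1
2|1|3|2|2
2|2|3|0|3
gen 7: 0|3|0|2|2
3|1|2|1|0
1|2|0|2|1
0|2|1|3|1
2|1|3|2|3
2|2|3|0|3
gen 8: 0|3|0|2|2
3|1|2|1|0
1|2|0|2|1
0|2|1|3|2
2|1|3|3|1
2|2|3|1|0
gen 9: 0|3|0|2|2
3|1|2|1|0
1|2|0|2|1
0|2|1|3|2
2|1|3|3|2
2|2|3|1|0
gen 10: 0|3|0|2|2
3|1|2|1|0
1|2|0|2|1
0|2|1|3|2
2|1|3|3|3
2|2|3|1|0

48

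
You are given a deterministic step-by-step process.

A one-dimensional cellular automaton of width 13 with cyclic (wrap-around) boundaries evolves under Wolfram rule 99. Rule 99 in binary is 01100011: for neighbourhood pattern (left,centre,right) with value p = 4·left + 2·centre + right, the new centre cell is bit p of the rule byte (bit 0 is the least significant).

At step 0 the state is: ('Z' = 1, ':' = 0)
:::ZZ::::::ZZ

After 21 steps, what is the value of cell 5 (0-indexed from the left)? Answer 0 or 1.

step 0: :::ZZ::::::ZZ
step 1: :ZZ:Z:ZZZZZ:Z
step 2: Z:ZZ:Z::::ZZ:
step 3: :Z:ZZ::ZZZ:ZZ
step 4: Z:Z:Z:Z::ZZ:Z
step 5: ZZ:Z:Z::Z:ZZ:
step 6: :ZZ:Z::Z:Z:ZZ
step 7: Z:ZZ::Z:Z:Z:Z
step 8: ZZ:Z:Z:Z:Z:Z:
step 9: :ZZ:Z:Z:Z:Z:Z
step 10: Z:ZZ:Z:Z:Z:Z:
step 11: :Z:ZZ:Z:Z:Z:Z
step 12: Z:Z:ZZ:Z:Z:Z:
step 13: :Z:Z:ZZ:Z:Z:Z
step 14: Z:Z:Z:ZZ:Z:Z:
step 15: :Z:Z:Z:ZZ:Z:Z
step 16: Z:Z:Z:Z:ZZ:Z:
step 17: :Z:Z:Z:Z:ZZ:Z
step 18: Z:Z:Z:Z:Z:ZZ:
step 19: :Z:Z:Z:Z:Z:ZZ
step 20: Z:Z:Z:Z:Z:Z:Z
step 21: ZZ:Z:Z:Z:Z:Z:

1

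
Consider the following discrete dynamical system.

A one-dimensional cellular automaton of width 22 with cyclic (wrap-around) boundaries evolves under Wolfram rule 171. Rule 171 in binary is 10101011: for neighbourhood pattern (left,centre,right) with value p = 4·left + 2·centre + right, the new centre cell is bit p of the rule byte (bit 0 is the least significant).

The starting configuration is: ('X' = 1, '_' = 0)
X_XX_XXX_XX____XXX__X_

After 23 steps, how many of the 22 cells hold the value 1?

14

t=0: X_XX_XXX_XX____XXX__X_
t=1: _XX_XXX_XX__XXXXX__X_X
t=2: XX_XXX_XX__XXXXX__X_X_
t=3: X_XXX_XX__XXXXX__X_X_X
t=4: _XXX_XX__XXXXX__X_X_XX
t=5: XXX_XX__XXXXX__X_X_XX_
t=6: XX_XX__XXXXX__X_X_XX_X
t=7: X_XX__XXXXX__X_X_XX_XX
t=8: _XX__XXXXX__X_X_XX_XXX
t=9: XX__XXXXX__X_X_XX_XXX_
t=10: X__XXXXX__X_X_XX_XXX_X
t=11: __XXXXX__X_X_XX_XXX_XX
t=12: _XXXXX__X_X_XX_XXX_XX_
t=13: XXXXX__X_X_XX_XXX_XX__
t=14: XXXX__X_X_XX_XXX_XX__X
t=15: XXX__X_X_XX_XXX_XX__XX
t=16: XX__X_X_XX_XXX_XX__XXX
t=17: X__X_X_XX_XXX_XX__XXXX
t=18: __X_X_XX_XXX_XX__XXXXX
t=19: _X_X_XX_XXX_XX__XXXXX_
t=20: X_X_XX_XXX_XX__XXXXX__
t=21: _X_XX_XXX_XX__XXXXX__X
t=22: X_XX_XXX_XX__XXXXX__X_
t=23: _XX_XXX_XX__XXXXX__X_X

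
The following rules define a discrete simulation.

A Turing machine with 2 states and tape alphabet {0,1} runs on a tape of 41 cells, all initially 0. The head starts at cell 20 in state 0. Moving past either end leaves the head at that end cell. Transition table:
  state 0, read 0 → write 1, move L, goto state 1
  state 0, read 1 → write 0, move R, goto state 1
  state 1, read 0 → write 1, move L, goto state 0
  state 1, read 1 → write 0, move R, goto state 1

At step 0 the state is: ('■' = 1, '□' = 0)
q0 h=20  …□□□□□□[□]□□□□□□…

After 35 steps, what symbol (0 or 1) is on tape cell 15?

0) q0 h=20  …□□□□□□[□]□□□□□□…
1) q1 h=19  …□□□□□□[□]■□□□□□…
2) q0 h=18  …□□□□□□[□]■■□□□□…
3) q1 h=17  …□□□□□□[□]■■■□□□…
4) q0 h=16  …□□□□□□[□]■■■■□□…
5) q1 h=15  …□□□□□□[□]■■■■■□…
6) q0 h=14  …□□□□□□[□]■■■■■■…
7) q1 h=13  …□□□□□□[□]■■■■■■…
8) q0 h=12  …□□□□□□[□]■■■■■■…
9) q1 h=11  …□□□□□□[□]■■■■■■…
10) q0 h=10  …□□□□□□[□]■■■■■■…
11) q1 h= 9  …□□□□□□[□]■■■■■■…
12) q0 h= 8  …□□□□□□[□]■■■■■■…
13) q1 h= 7  …□□□□□□[□]■■■■■■…
14) q0 h= 6  |□□□□□□[□]■■■■■■…
15) q1 h= 5  |□□□□□[□]■■■■■■…
16) q0 h= 4  |□□□□[□]■■■■■■…
17) q1 h= 3  |□□□[□]■■■■■■…
18) q0 h= 2  |□□[□]■■■■■■…
19) q1 h= 1  |□[□]■■■■■■…
20) q0 h= 0  |[□]■■■■■■…
21) q1 h= 0  |[■]■■■■■■…
22) q1 h= 1  |□[■]■■■■■■…
23) q1 h= 2  |□□[■]■■■■■■…
24) q1 h= 3  |□□□[■]■■■■■■…
25) q1 h= 4  |□□□□[■]■■■■■■…
26) q1 h= 5  |□□□□□[■]■■■■■■…
27) q1 h= 6  |□□□□□□[■]■■■■■■…
28) q1 h= 7  …□□□□□□[■]■■■■■■…
29) q1 h= 8  …□□□□□□[■]■■■■■■…
30) q1 h= 9  …□□□□□□[■]■■■■■■…
31) q1 h=10  …□□□□□□[■]■■■■■■…
32) q1 h=11  …□□□□□□[■]■■■■■■…
33) q1 h=12  …□□□□□□[■]■■■■■■…
34) q1 h=13  …□□□□□□[■]■■■■■■…
35) q1 h=14  …□□□□□□[■]■■■■■■…

1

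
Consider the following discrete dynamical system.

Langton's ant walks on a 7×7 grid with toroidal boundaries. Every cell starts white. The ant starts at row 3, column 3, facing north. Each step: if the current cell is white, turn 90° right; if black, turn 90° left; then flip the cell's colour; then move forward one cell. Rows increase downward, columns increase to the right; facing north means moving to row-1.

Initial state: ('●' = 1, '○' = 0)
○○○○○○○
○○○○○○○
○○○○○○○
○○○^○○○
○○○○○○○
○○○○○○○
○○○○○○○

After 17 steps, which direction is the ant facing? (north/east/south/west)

west

step 0: ○○○○○○○
○○○○○○○
○○○○○○○
○○○^○○○
○○○○○○○
○○○○○○○
○○○○○○○
step 1: ○○○○○○○
○○○○○○○
○○○○○○○
○○○●>○○
○○○○○○○
○○○○○○○
○○○○○○○
step 2: ○○○○○○○
○○○○○○○
○○○○○○○
○○○●●○○
○○○○v○○
○○○○○○○
○○○○○○○
step 3: ○○○○○○○
○○○○○○○
○○○○○○○
○○○●●○○
○○○<●○○
○○○○○○○
○○○○○○○
step 4: ○○○○○○○
○○○○○○○
○○○○○○○
○○○^●○○
○○○●●○○
○○○○○○○
○○○○○○○
step 5: ○○○○○○○
○○○○○○○
○○○○○○○
○○<○●○○
○○○●●○○
○○○○○○○
○○○○○○○
step 6: ○○○○○○○
○○○○○○○
○○^○○○○
○○●○●○○
○○○●●○○
○○○○○○○
○○○○○○○
step 7: ○○○○○○○
○○○○○○○
○○●>○○○
○○●○●○○
○○○●●○○
○○○○○○○
○○○○○○○
step 8: ○○○○○○○
○○○○○○○
○○●●○○○
○○●v●○○
○○○●●○○
○○○○○○○
○○○○○○○
step 9: ○○○○○○○
○○○○○○○
○○●●○○○
○○<●●○○
○○○●●○○
○○○○○○○
○○○○○○○
step 10: ○○○○○○○
○○○○○○○
○○●●○○○
○○○●●○○
○○v●●○○
○○○○○○○
○○○○○○○
step 11: ○○○○○○○
○○○○○○○
○○●●○○○
○○○●●○○
○<●●●○○
○○○○○○○
○○○○○○○
step 12: ○○○○○○○
○○○○○○○
○○●●○○○
○^○●●○○
○●●●●○○
○○○○○○○
○○○○○○○
step 13: ○○○○○○○
○○○○○○○
○○●●○○○
○●>●●○○
○●●●●○○
○○○○○○○
○○○○○○○
step 14: ○○○○○○○
○○○○○○○
○○●●○○○
○●●●●○○
○●v●●○○
○○○○○○○
○○○○○○○
step 15: ○○○○○○○
○○○○○○○
○○●●○○○
○●●●●○○
○●○>●○○
○○○○○○○
○○○○○○○
step 16: ○○○○○○○
○○○○○○○
○○●●○○○
○●●^●○○
○●○○●○○
○○○○○○○
○○○○○○○
step 17: ○○○○○○○
○○○○○○○
○○●●○○○
○●<○●○○
○●○○●○○
○○○○○○○
○○○○○○○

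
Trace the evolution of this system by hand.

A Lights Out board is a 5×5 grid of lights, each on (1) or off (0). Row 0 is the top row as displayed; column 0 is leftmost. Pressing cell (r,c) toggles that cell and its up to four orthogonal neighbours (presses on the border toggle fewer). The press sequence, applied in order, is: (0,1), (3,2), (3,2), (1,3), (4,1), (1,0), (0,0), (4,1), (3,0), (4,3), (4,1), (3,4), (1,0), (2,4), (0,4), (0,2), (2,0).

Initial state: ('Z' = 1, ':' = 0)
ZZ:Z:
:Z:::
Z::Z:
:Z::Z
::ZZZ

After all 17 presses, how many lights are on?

12

k=0  ZZ:Z:
:Z:::
Z::Z:
:Z::Z
::ZZZ
k=1  ::ZZ:
:::::
Z::Z:
:Z::Z
::ZZZ
k=2  ::ZZ:
:::::
Z:ZZ:
::ZZZ
:::ZZ
k=3  ::ZZ:
:::::
Z::Z:
:Z::Z
::ZZZ
k=4  ::Z::
::ZZZ
Z::::
:Z::Z
::ZZZ
k=5  ::Z::
::ZZZ
Z::::
::::Z
ZZ:ZZ
k=6  Z:Z::
ZZZZZ
:::::
::::Z
ZZ:ZZ
k=7  :ZZ::
:ZZZZ
:::::
::::Z
ZZ:ZZ
k=8  :ZZ::
:ZZZZ
:::::
:Z::Z
::ZZZ
k=9  :ZZ::
:ZZZZ
Z::::
Z:::Z
Z:ZZZ
k=10  :ZZ::
:ZZZZ
Z::::
Z::ZZ
Z::::
k=11  :ZZ::
:ZZZZ
Z::::
ZZ:ZZ
:ZZ::
k=12  :ZZ::
:ZZZZ
Z:::Z
ZZ:::
:ZZ:Z
k=13  ZZZ::
Z:ZZZ
::::Z
ZZ:::
:ZZ:Z
k=14  ZZZ::
Z:ZZ:
:::Z:
ZZ::Z
:ZZ:Z
k=15  ZZZZZ
Z:ZZZ
:::Z:
ZZ::Z
:ZZ:Z
k=16  Z:::Z
Z::ZZ
:::Z:
ZZ::Z
:ZZ:Z
k=17  Z:::Z
:::ZZ
ZZ:Z:
:Z::Z
:ZZ:Z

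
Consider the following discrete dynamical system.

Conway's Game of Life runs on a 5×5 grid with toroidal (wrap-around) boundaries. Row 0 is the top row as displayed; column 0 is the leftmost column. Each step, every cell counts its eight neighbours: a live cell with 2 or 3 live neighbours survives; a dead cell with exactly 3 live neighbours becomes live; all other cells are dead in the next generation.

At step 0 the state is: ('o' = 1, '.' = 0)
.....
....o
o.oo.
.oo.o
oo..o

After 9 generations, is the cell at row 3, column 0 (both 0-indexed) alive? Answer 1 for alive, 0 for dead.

0

k=0  .....
....o
o.oo.
.oo.o
oo..o
k=1  ....o
...oo
o.o..
.....
.oooo
k=2  .....
o..oo
...oo
o...o
o.ooo
k=3  .oo..
o..o.
.....
.oo..
oo.o.
k=4  ...o.
.oo..
.oo..
ooo..
o..o.
k=5  .o.oo
.o.o.
...o.
o..oo
o..o.
k=6  .o.o.
o..o.
o..o.
o.oo.
.o...
k=7  oo..o
oo.o.
o..o.
o.oo.
oo.oo
k=8  .....
...o.
o..o.
.....
.....
k=9  .....
....o
....o
.....
.....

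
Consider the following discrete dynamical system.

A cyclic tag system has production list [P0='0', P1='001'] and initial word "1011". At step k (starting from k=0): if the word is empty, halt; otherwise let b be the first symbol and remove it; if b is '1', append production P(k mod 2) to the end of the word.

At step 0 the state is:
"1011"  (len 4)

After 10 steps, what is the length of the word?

t=0: "1011"  (len 4)
t=1: "0110"  (len 4)
t=2: "110"  (len 3)
t=3: "100"  (len 3)
t=4: "00001"  (len 5)
t=5: "0001"  (len 4)
t=6: "001"  (len 3)
t=7: "01"  (len 2)
t=8: "1"  (len 1)
t=9: "0"  (len 1)
t=10: (halted — word empty)

0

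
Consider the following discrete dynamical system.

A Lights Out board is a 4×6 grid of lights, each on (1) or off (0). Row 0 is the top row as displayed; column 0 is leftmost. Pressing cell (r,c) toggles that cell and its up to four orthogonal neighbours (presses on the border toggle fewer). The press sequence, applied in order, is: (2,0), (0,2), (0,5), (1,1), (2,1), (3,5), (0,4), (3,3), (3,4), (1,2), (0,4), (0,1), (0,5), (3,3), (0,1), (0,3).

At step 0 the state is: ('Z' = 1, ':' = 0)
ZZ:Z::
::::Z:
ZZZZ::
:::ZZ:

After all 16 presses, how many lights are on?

k=0  ZZ:Z::
::::Z:
ZZZZ::
:::ZZ:
k=1  ZZ:Z::
Z:::Z:
::ZZ::
Z::ZZ:
k=2  Z:Z:::
Z:Z:Z:
::ZZ::
Z::ZZ:
k=3  Z:Z:ZZ
Z:Z:ZZ
::ZZ::
Z::ZZ:
k=4  ZZZ:ZZ
:Z::ZZ
:ZZZ::
Z::ZZ:
k=5  ZZZ:ZZ
::::ZZ
Z::Z::
ZZ:ZZ:
k=6  ZZZ:ZZ
::::ZZ
Z::Z:Z
ZZ:Z:Z
k=7  ZZZZ::
:::::Z
Z::Z:Z
ZZ:Z:Z
k=8  ZZZZ::
:::::Z
Z::::Z
ZZZ:ZZ
k=9  ZZZZ::
:::::Z
Z:::ZZ
ZZZZ::
k=10  ZZ:Z::
:ZZZ:Z
Z:Z:ZZ
ZZZZ::
k=11  ZZ::ZZ
:ZZZZZ
Z:Z:ZZ
ZZZZ::
k=12  ::Z:ZZ
::ZZZZ
Z:Z:ZZ
ZZZZ::
k=13  ::Z:::
::ZZZ:
Z:Z:ZZ
ZZZZ::
k=14  ::Z:::
::ZZZ:
Z:ZZZZ
ZZ::Z:
k=15  ZZ::::
:ZZZZ:
Z:ZZZZ
ZZ::Z:
k=16  ZZZZZ:
:ZZ:Z:
Z:ZZZZ
ZZ::Z:

16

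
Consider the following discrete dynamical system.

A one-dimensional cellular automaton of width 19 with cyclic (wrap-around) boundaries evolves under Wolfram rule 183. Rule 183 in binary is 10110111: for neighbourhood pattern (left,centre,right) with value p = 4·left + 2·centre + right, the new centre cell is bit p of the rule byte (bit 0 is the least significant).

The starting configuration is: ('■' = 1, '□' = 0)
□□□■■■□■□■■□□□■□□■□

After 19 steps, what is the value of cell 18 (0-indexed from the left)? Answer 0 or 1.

0) □□□■■■□■□■■□□□■□□■□
1) ■■■□■□■■■□□■■■■■■■■
2) ■■□■■■□■□■■□■■■■■■■
3) ■□■□■□■■■□□■□■■■■■■
4) □■■■■■□■□■■■■□■■■■■
5) ■□■■■□■■■□■■□■□■■■□
6) ■■□■□■□■□■□□■■■□■□■
7) ■□■■■■■■■■■■□■□■■■□
8) ■■□■■■■■■■■□■■■□■□■
9) ■□■□■■■■■■□■□■□■■■□
10) ■■■■□■■■■□■■■■■□■□■
11) ■■■□■□■■□■□■■■□■■■□
12) □■□■■■□□■■■□■□■□■□■
13) ■■■□■□■■□■□■■■■■■■■
14) ■■□■■■□□■■■□■■■■■■■
15) ■□■□■□■■□■□■□■■■■■■
16) □■■■■■□□■■■■■□■■■■■
17) ■□■■■□■■□■■■□■□■■■□
18) ■■□■□■□□■□■□■■■□■□■
19) ■□■■■■■■■■■■□■□■■■□

0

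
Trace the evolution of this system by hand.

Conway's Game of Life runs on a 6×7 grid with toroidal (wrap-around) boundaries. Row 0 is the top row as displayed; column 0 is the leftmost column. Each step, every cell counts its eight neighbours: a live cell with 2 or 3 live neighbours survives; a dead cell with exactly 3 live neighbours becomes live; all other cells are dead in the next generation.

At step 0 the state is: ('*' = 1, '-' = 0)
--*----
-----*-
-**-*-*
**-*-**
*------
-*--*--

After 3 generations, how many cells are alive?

8

t=0: --*----
-----*-
-**-*-*
**-*-**
*------
-*--*--
t=1: -------
-***-*-
-****--
---***-
--*-**-
-*-----
t=2: -*-----
-*-----
-*-----
-*-----
--*--*-
-------
t=3: -------
***----
***----
-**----
-------
-------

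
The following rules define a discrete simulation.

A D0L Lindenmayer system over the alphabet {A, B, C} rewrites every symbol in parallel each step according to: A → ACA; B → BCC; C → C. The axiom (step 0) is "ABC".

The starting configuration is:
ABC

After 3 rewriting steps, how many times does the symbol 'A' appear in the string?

8

k=0  ABC
k=1  ACABCCC
k=2  ACACACABCCCCC
k=3  ACACACACACACACABCCCCCCC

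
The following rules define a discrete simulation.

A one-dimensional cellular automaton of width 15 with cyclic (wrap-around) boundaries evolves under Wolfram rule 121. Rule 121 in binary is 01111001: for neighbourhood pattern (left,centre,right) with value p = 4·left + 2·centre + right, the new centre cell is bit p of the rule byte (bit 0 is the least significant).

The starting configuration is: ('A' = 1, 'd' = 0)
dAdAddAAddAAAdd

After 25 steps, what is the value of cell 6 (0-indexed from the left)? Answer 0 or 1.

t=0: dAdAddAAddAAAdd
t=1: ddAdAdAAAdAdAAA
t=2: AddAdAAdAAdAAdA
t=3: AAddAAAAAAAAAAA
t=4: dAAdAdddddddddd
t=5: dAAAdAAAAAAAAAA
t=6: AAdAAAddddddddA
t=7: dAAAdAAAAAAAAdA
t=8: AAdAAAddddddAAd
t=9: AAAAdAAAAAAdAAA
t=10: dddAAAddddAAAdd
t=11: AAdAdAAAAdAdAAA
t=12: dAAdAAddAAdAAdd
t=13: dAAAAAAdAAAAAAA
t=14: AAddddAAAdddddA
t=15: dAAAAdAdAAAAAdA
t=16: AAddAAdAAdddAAd
t=17: AAAdAAAAAAAdAAA
t=18: ddAAAdddddAAAdd
t=19: AdAdAAAAAdAdAAA
t=20: AAdAAdddAAdAAdd
t=21: AAAAAAAdAAAAAAd
t=22: AdddddAAAddddAA
t=23: AAAAAdAdAAAAdAd
t=24: AdddAAdAAddAAdA
t=25: AAAdAAAAAAdAAAA

1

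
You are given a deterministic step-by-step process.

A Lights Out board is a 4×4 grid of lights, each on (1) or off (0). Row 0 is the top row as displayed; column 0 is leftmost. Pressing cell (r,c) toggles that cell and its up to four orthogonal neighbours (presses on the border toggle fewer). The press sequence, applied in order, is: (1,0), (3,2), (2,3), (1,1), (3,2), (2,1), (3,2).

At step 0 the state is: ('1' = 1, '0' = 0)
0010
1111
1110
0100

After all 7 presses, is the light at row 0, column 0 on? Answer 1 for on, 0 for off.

t=0: 0010
1111
1110
0100
t=1: 1010
0011
0110
0100
t=2: 1010
0011
0100
0011
t=3: 1010
0010
0111
0010
t=4: 1110
1100
0011
0010
t=5: 1110
1100
0001
0101
t=6: 1110
1000
1111
0001
t=7: 1110
1000
1101
0110

1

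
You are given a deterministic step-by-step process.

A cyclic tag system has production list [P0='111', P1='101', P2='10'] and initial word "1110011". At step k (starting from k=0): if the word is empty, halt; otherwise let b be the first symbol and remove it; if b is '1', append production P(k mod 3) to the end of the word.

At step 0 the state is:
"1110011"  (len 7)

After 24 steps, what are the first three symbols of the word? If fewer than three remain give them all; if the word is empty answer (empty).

011

gen 0: "1110011"  (len 7)
gen 1: "110011111"  (len 9)
gen 2: "10011111101"  (len 11)
gen 3: "001111110110"  (len 12)
gen 4: "01111110110"  (len 11)
gen 5: "1111110110"  (len 10)
gen 6: "11111011010"  (len 11)
gen 7: "1111011010111"  (len 13)
gen 8: "111011010111101"  (len 15)
gen 9: "1101101011110110"  (len 16)
gen 10: "101101011110110111"  (len 18)
gen 11: "01101011110110111101"  (len 20)
gen 12: "1101011110110111101"  (len 19)
gen 13: "101011110110111101111"  (len 21)
gen 14: "01011110110111101111101"  (len 23)
gen 15: "1011110110111101111101"  (len 22)
gen 16: "011110110111101111101111"  (len 24)
gen 17: "11110110111101111101111"  (len 23)
gen 18: "111011011110111110111110"  (len 24)
gen 19: "11011011110111110111110111"  (len 26)
gen 20: "1011011110111110111110111101"  (len 28)
gen 21: "01101111011111011111011110110"  (len 29)
gen 22: "1101111011111011111011110110"  (len 28)
gen 23: "101111011111011111011110110101"  (len 30)
gen 24: "0111101111101111101111011010110"  (len 31)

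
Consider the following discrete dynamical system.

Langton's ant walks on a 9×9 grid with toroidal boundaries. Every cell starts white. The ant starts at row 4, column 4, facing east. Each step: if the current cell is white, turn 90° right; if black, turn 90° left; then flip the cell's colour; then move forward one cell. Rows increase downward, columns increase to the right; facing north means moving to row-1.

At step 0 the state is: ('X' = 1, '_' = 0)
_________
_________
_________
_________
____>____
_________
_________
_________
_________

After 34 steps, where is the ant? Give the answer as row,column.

3,1

t=0: _________
_________
_________
_________
____>____
_________
_________
_________
_________
t=1: _________
_________
_________
_________
____X____
____v____
_________
_________
_________
t=2: _________
_________
_________
_________
____X____
___<X____
_________
_________
_________
t=3: _________
_________
_________
_________
___^X____
___XX____
_________
_________
_________
t=4: _________
_________
_________
_________
___X>____
___XX____
_________
_________
_________
t=5: _________
_________
_________
____^____
___X_____
___XX____
_________
_________
_________
t=6: _________
_________
_________
____X>___
___X_____
___XX____
_________
_________
_________
t=7: _________
_________
_________
____XX___
___X_v___
___XX____
_________
_________
_________
t=8: _________
_________
_________
____XX___
___X<X___
___XX____
_________
_________
_________
t=9: _________
_________
_________
____^X___
___XXX___
___XX____
_________
_________
_________
t=10: _________
_________
_________
___<_X___
___XXX___
___XX____
_________
_________
_________
t=11: _________
_________
___^_____
___X_X___
___XXX___
___XX____
_________
_________
_________
t=12: _________
_________
___X>____
___X_X___
___XXX___
___XX____
_________
_________
_________
t=13: _________
_________
___XX____
___XvX___
___XXX___
___XX____
_________
_________
_________
t=14: _________
_________
___XX____
___<XX___
___XXX___
___XX____
_________
_________
_________
t=15: _________
_________
___XX____
____XX___
___vXX___
___XX____
_________
_________
_________
t=16: _________
_________
___XX____
____XX___
____>X___
___XX____
_________
_________
_________
t=17: _________
_________
___XX____
____^X___
_____X___
___XX____
_________
_________
_________
t=18: _________
_________
___XX____
___<_X___
_____X___
___XX____
_________
_________
_________
t=19: _________
_________
___^X____
___X_X___
_____X___
___XX____
_________
_________
_________
t=20: _________
_________
__<_X____
___X_X___
_____X___
___XX____
_________
_________
_________
t=21: _________
__^______
__X_X____
___X_X___
_____X___
___XX____
_________
_________
_________
t=22: _________
__X>_____
__X_X____
___X_X___
_____X___
___XX____
_________
_________
_________
t=23: _________
__XX_____
__XvX____
___X_X___
_____X___
___XX____
_________
_________
_________
t=24: _________
__XX_____
__<XX____
___X_X___
_____X___
___XX____
_________
_________
_________
t=25: _________
__XX_____
___XX____
__vX_X___
_____X___
___XX____
_________
_________
_________
t=26: _________
__XX_____
___XX____
_<XX_X___
_____X___
___XX____
_________
_________
_________
t=27: _________
__XX_____
_^_XX____
_XXX_X___
_____X___
___XX____
_________
_________
_________
t=28: _________
__XX_____
_X>XX____
_XXX_X___
_____X___
___XX____
_________
_________
_________
t=29: _________
__XX_____
_XXXX____
_XvX_X___
_____X___
___XX____
_________
_________
_________
t=30: _________
__XX_____
_XXXX____
_X_>_X___
_____X___
___XX____
_________
_________
_________
t=31: _________
__XX_____
_XX^X____
_X___X___
_____X___
___XX____
_________
_________
_________
t=32: _________
__XX_____
_X<_X____
_X___X___
_____X___
___XX____
_________
_________
_________
t=33: _________
__XX_____
_X__X____
_Xv__X___
_____X___
___XX____
_________
_________
_________
t=34: _________
__XX_____
_X__X____
_<X__X___
_____X___
___XX____
_________
_________
_________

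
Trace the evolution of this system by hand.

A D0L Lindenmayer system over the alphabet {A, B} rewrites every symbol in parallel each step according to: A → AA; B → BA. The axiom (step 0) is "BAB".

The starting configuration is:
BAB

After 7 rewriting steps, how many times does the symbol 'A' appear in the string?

382

k=0  BAB
k=1  BAAABA
k=2  BAAAAAAABAAA
k=3  BAAAAAAAAAAAAAAABAAAAAAA
k=4  BAAAAAAAAAAAAAAAAAAAAAAAAAAAAAAABAAAAAAAAAAAAAAA
k=5  BAAAAAAAAAAAAAAAAAAAAAAAAAAAAAAAAAAAAAAAAAAAAAAAAAAAAAAAAAAAAAAABAAAAAAAAAAAAAAAAAAAAAAAAAAAAAAA
k=6  BAAAAAAAAAAAAAAAAAAAAAAAAAAAAAAAAAAAAAAAAAAAAAAAAAAAAAAAAA…AAAAAAAAAAAAAAAAAAAAAAAAAAAAAAAAAAAAAAAAAAAAAAAAAAAAAAAAAA  (len 192)
k=7  BAAAAAAAAAAAAAAAAAAAAAAAAAAAAAAAAAAAAAAAAAAAAAAAAAAAAAAAAA…AAAAAAAAAAAAAAAAAAAAAAAAAAAAAAAAAAAAAAAAAAAAAAAAAAAAAAAAAA  (len 384)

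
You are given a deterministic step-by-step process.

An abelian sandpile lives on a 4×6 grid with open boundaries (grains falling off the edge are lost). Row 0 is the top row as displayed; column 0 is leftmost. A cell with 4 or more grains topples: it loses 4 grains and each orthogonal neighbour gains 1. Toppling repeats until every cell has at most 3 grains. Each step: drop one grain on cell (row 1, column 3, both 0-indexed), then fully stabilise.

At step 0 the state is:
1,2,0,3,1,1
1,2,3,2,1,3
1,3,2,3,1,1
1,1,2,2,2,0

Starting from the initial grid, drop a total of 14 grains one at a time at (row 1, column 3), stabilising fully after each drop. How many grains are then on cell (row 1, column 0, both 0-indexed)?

step 0: 1,2,0,3,1,1
1,2,3,2,1,3
1,3,2,3,1,1
1,1,2,2,2,0
step 1: 1,2,0,3,1,1
1,2,3,3,1,3
1,3,2,3,1,1
1,1,2,2,2,0
step 2: 1,3,2,0,2,1
2,0,2,3,2,3
2,1,1,1,2,1
1,2,3,3,2,0
step 3: 1,3,2,1,2,1
2,0,3,0,3,3
2,1,1,2,2,1
1,2,3,3,2,0
step 4: 1,3,2,1,2,1
2,0,3,1,3,3
2,1,1,2,2,1
1,2,3,3,2,0
step 5: 1,3,2,1,2,1
2,0,3,2,3,3
2,1,1,2,2,1
1,2,3,3,2,0
step 6: 1,3,2,1,2,1
2,0,3,3,3,3
2,1,1,2,2,1
1,2,3,3,2,0
step 7: 1,3,3,2,3,2
2,1,0,2,1,0
2,1,2,3,3,2
1,2,3,3,2,0
step 8: 1,3,3,2,3,2
2,1,0,3,1,0
2,1,2,3,3,2
1,2,3,3,2,0
step 9: 1,3,3,3,3,2
2,1,2,1,3,0
2,2,0,3,1,3
1,3,1,2,0,1
step 10: 1,3,3,3,3,2
2,1,2,2,3,0
2,2,0,3,1,3
1,3,1,2,0,1
step 11: 1,3,3,3,3,2
2,1,2,3,3,0
2,2,0,3,1,3
1,3,1,2,0,1
step 12: 2,0,2,3,1,3
2,3,1,0,2,1
2,2,2,1,3,3
1,3,1,3,0,1
step 13: 2,0,2,3,1,3
2,3,1,1,2,1
2,2,2,1,3,3
1,3,1,3,0,1
step 14: 2,0,2,3,1,3
2,3,1,2,2,1
2,2,2,1,3,3
1,3,1,3,0,1

2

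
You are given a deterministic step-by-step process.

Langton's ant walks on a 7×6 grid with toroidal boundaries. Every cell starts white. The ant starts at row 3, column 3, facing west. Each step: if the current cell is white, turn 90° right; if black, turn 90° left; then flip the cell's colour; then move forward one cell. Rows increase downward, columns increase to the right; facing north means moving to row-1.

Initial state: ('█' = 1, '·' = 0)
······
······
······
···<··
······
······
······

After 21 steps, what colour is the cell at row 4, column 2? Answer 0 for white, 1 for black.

k=0  ······
······
······
···<··
······
······
······
k=1  ······
······
···^··
···█··
······
······
······
k=2  ······
······
···█>·
···█··
······
······
······
k=3  ······
······
···██·
···█v·
······
······
······
k=4  ······
······
···██·
···<█·
······
······
······
k=5  ······
······
···██·
····█·
···v··
······
······
k=6  ······
······
···██·
····█·
··<█··
······
······
k=7  ······
······
···██·
··^·█·
··██··
······
······
k=8  ······
······
···██·
··█>█·
··██··
······
······
k=9  ······
······
···██·
··███·
··█v··
······
······
k=10  ······
······
···██·
··███·
··█·>·
······
······
k=11  ······
······
···██·
··███·
··█·█·
····v·
······
k=12  ······
······
···██·
··███·
··█·█·
···<█·
······
k=13  ······
······
···██·
··███·
··█^█·
···██·
······
k=14  ······
······
···██·
··███·
··██>·
···██·
······
k=15  ······
······
···██·
··██^·
··██··
···██·
······
k=16  ······
······
···██·
··█<··
··██··
···██·
······
k=17  ······
······
···██·
··█···
··█v··
···██·
······
k=18  ······
······
···██·
··█···
··█·>·
···██·
······
k=19  ······
······
···██·
··█···
··█·█·
···█v·
······
k=20  ······
······
···██·
··█···
··█·█·
···█·>
······
k=21  ······
······
···██·
··█···
··█·█·
···█·█
·····v

1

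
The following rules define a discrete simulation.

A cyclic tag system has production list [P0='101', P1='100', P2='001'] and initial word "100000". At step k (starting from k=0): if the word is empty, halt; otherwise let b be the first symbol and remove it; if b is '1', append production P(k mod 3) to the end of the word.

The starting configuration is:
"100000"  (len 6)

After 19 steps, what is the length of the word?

11

[0] "100000"  (len 6)
[1] "00000101"  (len 8)
[2] "0000101"  (len 7)
[3] "000101"  (len 6)
[4] "00101"  (len 5)
[5] "0101"  (len 4)
[6] "101"  (len 3)
[7] "01101"  (len 5)
[8] "1101"  (len 4)
[9] "101001"  (len 6)
[10] "01001101"  (len 8)
[11] "1001101"  (len 7)
[12] "001101001"  (len 9)
[13] "01101001"  (len 8)
[14] "1101001"  (len 7)
[15] "101001001"  (len 9)
[16] "01001001101"  (len 11)
[17] "1001001101"  (len 10)
[18] "001001101001"  (len 12)
[19] "01001101001"  (len 11)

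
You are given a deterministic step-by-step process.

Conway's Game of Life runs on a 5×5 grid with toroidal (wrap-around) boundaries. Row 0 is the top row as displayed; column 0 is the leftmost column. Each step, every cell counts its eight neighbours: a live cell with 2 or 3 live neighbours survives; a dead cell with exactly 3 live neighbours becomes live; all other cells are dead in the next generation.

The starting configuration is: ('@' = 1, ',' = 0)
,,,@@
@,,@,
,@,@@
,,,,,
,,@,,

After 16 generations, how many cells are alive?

gen 0: ,,,@@
@,,@,
,@,@@
,,,,,
,,@,,
gen 1: ,,@@@
@,,,,
@,@@@
,,@@,
,,,@,
gen 2: ,,@@@
@,,,,
@,@,,
,@,,,
,,,,,
gen 3: ,,,@@
@,@,,
@,,,,
,@,,,
,,@@,
gen 4: ,@,,@
@@,@,
@,,,,
,@@,,
,,@@@
gen 5: ,@,,,
,@@,,
@,,,@
@@@,@
,,,,@
gen 6: @@@,,
,@@,,
,,,,@
,@,,,
,,@@@
gen 7: @,,,@
,,@@,
@@@,,
@,@,@
,,,@@
gen 8: @,@,,
,,@@,
@,,,,
,,@,,
,@,,,
gen 9: ,,@@,
,,@@@
,@@@,
,@,,,
,@@,,
gen 10: ,,,,@
,,,,@
@@,,@
@,,@,
,@,@,
gen 11: @,,@@
,,,@@
,@,@,
,,,@,
@,@@,
gen 12: @@,,,
,,,,,
,,,@,
,@,@,
@@@,,
gen 13: @,@,,
,,,,,
,,@,,
@@,@@
,,,,@
gen 14: ,,,,,
,@,,,
@@@@@
@@@@@
,,@,,
gen 15: ,,,,,
,@,@@
,,,,,
,,,,,
@,@,@
gen 16: ,@@,,
,,,,,
,,,,,
,,,,,
,,,,,

2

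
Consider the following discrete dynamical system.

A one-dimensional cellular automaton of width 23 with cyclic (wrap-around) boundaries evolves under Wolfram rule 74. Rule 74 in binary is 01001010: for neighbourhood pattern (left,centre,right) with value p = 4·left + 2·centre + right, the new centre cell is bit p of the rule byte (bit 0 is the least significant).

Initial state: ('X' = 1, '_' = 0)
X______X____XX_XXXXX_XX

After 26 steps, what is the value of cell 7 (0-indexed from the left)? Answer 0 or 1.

0

step 0: X______X____XX_XXXXX_XX
step 1: X_____X____XXX_X___X_X_
step 2: _____X____XX_X____X____
step 3: ____X____XXX_____X_____
step 4: ___X____XX_X____X______
step 5: __X____XXX_____X_______
step 6: _X____XX_X____X________
step 7: X____XXX_____X_________
step 8: ____XX_X____X_________X
step 9: ___XXX_____X_________X_
step 10: __XX_X____X_________X__
step 11: _XXX_____X_________X___
step 12: XX_X____X_________X____
step 13: XX_____X_________X____X
step 14: _X____X_________X____XX
step 15: _____X_________X____XXX
step 16: ____X_________X____XX_X
step 17: ___X_________X____XXX__
step 18: __X_________X____XX_X__
step 19: _X_________X____XXX____
step 20: X_________X____XX_X____
step 21: _________X____XXX_____X
step 22: ________X____XX_X____X_
step 23: _______X____XXX_____X__
step 24: ______X____XX_X____X___
step 25: _____X____XXX_____X____
step 26: ____X____XX_X____X_____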